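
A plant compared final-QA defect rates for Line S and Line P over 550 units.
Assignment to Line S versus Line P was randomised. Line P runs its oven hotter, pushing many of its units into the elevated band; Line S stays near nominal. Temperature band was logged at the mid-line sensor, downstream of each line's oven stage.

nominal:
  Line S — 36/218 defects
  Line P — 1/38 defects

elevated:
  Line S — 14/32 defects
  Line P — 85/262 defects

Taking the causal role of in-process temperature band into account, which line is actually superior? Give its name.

The in-process temperature band-specific comparison favours Line P throughout, but the pooled figures favour Line S. The question is whether to condition on in-process temperature band.
Because the line influences in-process temperature band, in-process temperature band is a post-treatment mediator, not a confounder. Stratifying on it would bias the estimate; the causal effect is the crude pooled difference.
Pooled: Line S 20.0% vs Line P 28.7%; Line S is lower overall.

Line S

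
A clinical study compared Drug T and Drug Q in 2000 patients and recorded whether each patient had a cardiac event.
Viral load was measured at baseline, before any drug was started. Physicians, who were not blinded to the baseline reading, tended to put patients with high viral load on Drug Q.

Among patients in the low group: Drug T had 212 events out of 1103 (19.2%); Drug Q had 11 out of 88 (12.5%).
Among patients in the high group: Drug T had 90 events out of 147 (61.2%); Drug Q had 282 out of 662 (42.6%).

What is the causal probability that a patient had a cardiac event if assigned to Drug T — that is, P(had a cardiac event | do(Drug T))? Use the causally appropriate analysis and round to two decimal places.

0.36

The stratified and pooled comparisons disagree (Drug Q wins within each viral load; Drug T wins overall), so the answer turns on the causal role of viral load.
Since viral load is a pre-existing factor (not a product of the drug) and it affects the outcome on its own, it is a confounder. The stratified rates, not the pooled rate, identify the causal effect.
Standardising Drug T to the population viral load mix: 0.596·212/1103 + 0.405·90/147 = 0.362.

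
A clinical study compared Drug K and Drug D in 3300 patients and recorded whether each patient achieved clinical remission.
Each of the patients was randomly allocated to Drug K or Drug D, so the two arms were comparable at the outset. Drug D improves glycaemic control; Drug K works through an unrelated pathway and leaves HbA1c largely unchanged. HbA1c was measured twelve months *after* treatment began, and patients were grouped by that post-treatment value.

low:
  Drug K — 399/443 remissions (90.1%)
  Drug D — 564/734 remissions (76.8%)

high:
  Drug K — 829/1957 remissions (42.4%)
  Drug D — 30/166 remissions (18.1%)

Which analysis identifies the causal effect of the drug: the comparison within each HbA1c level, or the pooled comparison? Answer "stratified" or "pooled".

Because the drug influences HbA1c, HbA1c is a post-treatment mediator, not a confounder. Stratifying on it would bias the estimate; the causal effect is the crude pooled difference.
Pooled: Drug K 51.2% vs Drug D 66.0%; Drug D is higher overall.

pooled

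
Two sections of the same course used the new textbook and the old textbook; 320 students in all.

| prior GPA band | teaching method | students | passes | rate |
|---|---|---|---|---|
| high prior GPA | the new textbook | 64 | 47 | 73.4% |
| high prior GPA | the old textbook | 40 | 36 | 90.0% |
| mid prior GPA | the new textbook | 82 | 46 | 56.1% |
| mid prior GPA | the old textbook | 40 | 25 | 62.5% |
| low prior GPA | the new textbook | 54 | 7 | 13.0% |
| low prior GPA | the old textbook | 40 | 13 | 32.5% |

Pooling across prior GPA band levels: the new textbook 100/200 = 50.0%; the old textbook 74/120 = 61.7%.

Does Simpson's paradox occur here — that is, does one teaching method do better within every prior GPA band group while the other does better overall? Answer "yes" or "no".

Within each prior GPA band level (high prior GPA 73.4% vs 90.0%; mid prior GPA 56.1% vs 62.5%; low prior GPA 13.0% vs 32.5%), the old textbook has the higher rate every time. Pooled: 50.0% vs 61.7% — the old textbook has the higher rate overall. They agree.

no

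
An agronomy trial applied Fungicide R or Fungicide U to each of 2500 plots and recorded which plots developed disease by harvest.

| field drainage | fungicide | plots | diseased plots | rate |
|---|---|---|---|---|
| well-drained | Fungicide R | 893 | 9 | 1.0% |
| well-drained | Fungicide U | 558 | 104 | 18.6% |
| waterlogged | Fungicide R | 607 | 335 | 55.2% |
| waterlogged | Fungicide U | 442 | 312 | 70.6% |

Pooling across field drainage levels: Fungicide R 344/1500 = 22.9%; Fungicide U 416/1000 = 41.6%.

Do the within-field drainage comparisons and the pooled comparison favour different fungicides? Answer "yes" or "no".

no

Within each field drainage level (well-drained 1.0% vs 18.6%; waterlogged 55.2% vs 70.6%), Fungicide R has the lower rate every time. Pooled: 22.9% vs 41.6% — Fungicide R has the lower rate overall. They agree.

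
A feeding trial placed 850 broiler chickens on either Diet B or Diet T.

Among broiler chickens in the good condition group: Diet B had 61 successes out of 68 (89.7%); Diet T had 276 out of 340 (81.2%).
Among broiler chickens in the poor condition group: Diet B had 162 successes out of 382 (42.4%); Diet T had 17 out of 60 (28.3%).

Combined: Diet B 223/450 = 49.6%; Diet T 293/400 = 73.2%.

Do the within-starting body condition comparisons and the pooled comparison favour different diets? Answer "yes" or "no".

Within each starting body condition level (good condition 89.7% vs 81.2%; poor condition 42.4% vs 28.3%), Diet B has the higher rate every time. Pooled: 49.6% vs 73.2% — Diet T has the higher rate overall. The two comparisons disagree.

yes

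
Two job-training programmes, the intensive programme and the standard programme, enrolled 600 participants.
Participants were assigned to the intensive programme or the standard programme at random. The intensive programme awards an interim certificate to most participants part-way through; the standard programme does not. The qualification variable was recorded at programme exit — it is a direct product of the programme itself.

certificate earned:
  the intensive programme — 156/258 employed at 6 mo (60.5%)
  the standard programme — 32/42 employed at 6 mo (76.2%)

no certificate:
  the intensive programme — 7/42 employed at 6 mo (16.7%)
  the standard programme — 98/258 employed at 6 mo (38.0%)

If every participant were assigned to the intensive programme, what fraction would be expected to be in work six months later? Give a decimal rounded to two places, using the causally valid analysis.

Within every qualification attained during the programme level the standard programme has the higher rate, yet pooled the intensive programme does — Simpson's reversal.
Stratifying would compare programmes among participants the programmes themselves sorted into qualification attained during the programme groups — a form of selection on an intermediate. The unconditioned pooled rates give the total causal effect.
So P(outcome | do(the intensive programme)) is just the pooled rate for the intensive programme: 163/300 = 0.543.

0.54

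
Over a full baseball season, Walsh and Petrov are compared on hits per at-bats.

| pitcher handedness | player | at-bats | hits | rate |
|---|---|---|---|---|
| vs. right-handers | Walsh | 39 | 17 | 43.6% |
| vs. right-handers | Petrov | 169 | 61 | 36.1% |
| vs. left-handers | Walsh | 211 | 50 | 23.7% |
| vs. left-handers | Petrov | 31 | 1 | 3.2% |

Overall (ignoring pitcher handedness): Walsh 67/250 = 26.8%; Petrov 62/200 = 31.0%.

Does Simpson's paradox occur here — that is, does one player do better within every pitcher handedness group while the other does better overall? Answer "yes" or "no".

yes

Within each pitcher handedness level (vs. right-handers 43.6% vs 36.1%; vs. left-handers 23.7% vs 3.2%), Walsh has the higher rate every time. Pooled: 26.8% vs 31.0% — Petrov has the higher rate overall. The two comparisons disagree.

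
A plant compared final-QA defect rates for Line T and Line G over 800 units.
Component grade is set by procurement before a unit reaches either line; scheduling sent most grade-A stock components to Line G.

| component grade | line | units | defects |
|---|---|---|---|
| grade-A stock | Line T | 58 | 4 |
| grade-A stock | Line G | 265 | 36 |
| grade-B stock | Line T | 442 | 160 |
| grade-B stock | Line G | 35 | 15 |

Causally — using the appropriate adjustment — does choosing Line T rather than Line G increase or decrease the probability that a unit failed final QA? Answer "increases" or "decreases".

decreases

Line T is lower inside every component grade stratum but Line G is lower in aggregate. Whether to stratify depends on how component grade relates to the line.
Component grade is set before the line has any effect — it is not caused by the line — and it independently drives the outcome. That makes it a confounder, so the causal comparison is within component grade levels.
Within each level — grade-A stock: 6.9% vs 13.6%; grade-B stock: 36.2% vs 42.9% — Line T is lower every time.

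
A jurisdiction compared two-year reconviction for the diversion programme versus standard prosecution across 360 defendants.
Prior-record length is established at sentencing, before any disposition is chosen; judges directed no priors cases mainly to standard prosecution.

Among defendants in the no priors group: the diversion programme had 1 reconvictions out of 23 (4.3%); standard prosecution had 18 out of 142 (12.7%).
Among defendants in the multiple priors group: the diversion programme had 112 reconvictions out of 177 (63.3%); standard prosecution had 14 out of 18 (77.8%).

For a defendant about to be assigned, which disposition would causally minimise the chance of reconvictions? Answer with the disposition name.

the diversion programme is lower inside every prior-record length stratum but standard prosecution is lower in aggregate. Whether to stratify depends on how prior-record length relates to the disposition.
Here prior-record length is a common cause — it drives both which disposition a case falls under and the outcome. The crude comparison mixes populations; the stratum-specific rates are the causally relevant ones.
Within each level — no priors: 4.3% vs 12.7%; multiple priors: 63.3% vs 77.8% — the diversion programme is lower every time.

the diversion programme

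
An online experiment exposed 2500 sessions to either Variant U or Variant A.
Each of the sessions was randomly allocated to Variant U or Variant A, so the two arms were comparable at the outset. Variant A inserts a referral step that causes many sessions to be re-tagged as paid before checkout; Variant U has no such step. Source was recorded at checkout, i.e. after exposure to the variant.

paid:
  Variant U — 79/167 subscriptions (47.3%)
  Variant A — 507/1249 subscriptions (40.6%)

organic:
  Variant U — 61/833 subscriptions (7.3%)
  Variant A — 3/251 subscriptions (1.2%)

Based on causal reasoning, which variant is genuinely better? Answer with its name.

Variant A

The stratified and pooled comparisons disagree (Variant U wins within each traffic source; Variant A wins overall), so the answer turns on the causal role of traffic source.
Traffic source is downstream of the variant. One should not condition on a consequence of treatment, so the overall rates are the right comparison.
Pooled: Variant U 14.0% vs Variant A 34.0%; Variant A is higher overall.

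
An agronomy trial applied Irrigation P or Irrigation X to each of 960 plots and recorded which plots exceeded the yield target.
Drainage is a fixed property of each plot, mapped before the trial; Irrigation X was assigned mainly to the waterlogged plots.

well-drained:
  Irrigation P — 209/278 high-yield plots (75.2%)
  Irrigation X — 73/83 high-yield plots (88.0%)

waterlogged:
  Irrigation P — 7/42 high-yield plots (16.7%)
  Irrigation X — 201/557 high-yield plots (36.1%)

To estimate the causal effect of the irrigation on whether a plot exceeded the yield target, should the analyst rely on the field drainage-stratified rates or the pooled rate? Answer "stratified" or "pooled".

stratified

Field drainage is set before the irrigation has any effect — it is not caused by the irrigation — and it independently drives the outcome. That makes it a confounder, so the causal comparison is within field drainage levels.
Within each level — well-drained: 75.2% vs 88.0%; waterlogged: 16.7% vs 36.1% — Irrigation X is higher every time.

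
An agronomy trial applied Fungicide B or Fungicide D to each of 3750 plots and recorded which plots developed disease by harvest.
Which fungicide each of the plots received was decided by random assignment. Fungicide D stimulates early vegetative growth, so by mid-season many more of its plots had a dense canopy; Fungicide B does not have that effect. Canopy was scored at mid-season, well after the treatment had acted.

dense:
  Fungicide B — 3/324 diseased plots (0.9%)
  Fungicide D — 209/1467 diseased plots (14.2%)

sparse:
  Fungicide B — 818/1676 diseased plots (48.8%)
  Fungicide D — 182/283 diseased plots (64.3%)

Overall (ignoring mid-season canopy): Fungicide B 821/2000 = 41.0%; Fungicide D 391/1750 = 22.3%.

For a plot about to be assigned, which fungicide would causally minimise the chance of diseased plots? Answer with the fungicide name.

Fungicide D

Fungicide B is lower inside every mid-season canopy stratum but Fungicide D is lower in aggregate. Whether to stratify depends on how mid-season canopy relates to the fungicide.
Because the fungicide influences mid-season canopy, mid-season canopy is a post-treatment mediator, not a confounder. Stratifying on it would bias the estimate; the causal effect is the crude pooled difference.
Pooled: Fungicide B 41.0% vs Fungicide D 22.3%; Fungicide D is lower overall.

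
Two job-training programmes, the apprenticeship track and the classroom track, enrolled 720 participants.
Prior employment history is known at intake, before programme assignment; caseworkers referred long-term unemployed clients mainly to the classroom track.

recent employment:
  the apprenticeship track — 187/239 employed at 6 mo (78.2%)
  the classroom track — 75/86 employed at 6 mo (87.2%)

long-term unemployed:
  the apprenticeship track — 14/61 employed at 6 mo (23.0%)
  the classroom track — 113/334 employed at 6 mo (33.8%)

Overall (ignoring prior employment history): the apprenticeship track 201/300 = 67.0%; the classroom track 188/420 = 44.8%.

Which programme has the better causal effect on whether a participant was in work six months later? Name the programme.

the classroom track

Within every prior employment history level the classroom track has the higher rate, yet pooled the apprenticeship track does — Simpson's reversal.
Prior employment history satisfies the back-door criterion: it is not a descendant of the programme, and it blocks the spurious path from programme to outcome. Adjusting for it (i.e., using the within-prior employment history rates) gives the causal effect.
Within each level — recent employment: 78.2% vs 87.2%; long-term unemployed: 23.0% vs 33.8% — the classroom track is higher every time.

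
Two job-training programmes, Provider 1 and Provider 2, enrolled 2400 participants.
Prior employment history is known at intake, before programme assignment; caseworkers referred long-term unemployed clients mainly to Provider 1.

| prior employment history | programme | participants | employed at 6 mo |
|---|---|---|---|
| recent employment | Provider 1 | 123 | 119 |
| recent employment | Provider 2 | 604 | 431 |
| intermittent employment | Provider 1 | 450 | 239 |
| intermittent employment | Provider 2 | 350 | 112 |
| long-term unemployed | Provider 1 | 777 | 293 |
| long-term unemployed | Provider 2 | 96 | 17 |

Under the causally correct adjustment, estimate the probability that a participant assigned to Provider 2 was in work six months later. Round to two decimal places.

0.39

Prior employment history is set before the programme has any effect — it is not caused by the programme — and it independently drives the outcome. That makes it a confounder, so the causal comparison is within prior employment history levels.
Standardising Provider 2 to the population prior employment history mix: 0.303·431/604 + 0.333·112/350 + 0.364·17/96 = 0.387.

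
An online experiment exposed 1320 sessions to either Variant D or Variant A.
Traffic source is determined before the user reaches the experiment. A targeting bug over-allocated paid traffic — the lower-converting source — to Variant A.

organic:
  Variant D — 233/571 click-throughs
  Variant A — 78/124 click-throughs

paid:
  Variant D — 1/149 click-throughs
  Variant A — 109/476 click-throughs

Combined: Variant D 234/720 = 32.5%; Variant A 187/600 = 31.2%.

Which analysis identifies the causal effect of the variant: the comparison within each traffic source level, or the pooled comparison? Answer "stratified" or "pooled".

stratified

Traffic source is set before the variant has any effect — it is not caused by the variant — and it independently drives the outcome. That makes it a confounder, so the causal comparison is within traffic source levels.
Within each level — organic: 40.8% vs 62.9%; paid: 0.7% vs 22.9% — Variant A is higher every time.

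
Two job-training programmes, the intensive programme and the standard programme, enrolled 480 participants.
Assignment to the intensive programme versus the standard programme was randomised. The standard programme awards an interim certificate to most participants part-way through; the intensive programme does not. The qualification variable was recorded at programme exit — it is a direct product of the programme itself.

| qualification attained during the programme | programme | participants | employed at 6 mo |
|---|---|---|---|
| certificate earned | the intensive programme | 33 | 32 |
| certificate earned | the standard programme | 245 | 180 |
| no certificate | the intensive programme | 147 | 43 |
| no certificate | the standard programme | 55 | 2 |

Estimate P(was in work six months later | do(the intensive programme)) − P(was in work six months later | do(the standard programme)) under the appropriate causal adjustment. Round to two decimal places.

Stratifying would compare programmes among participants the programmes themselves sorted into qualification attained during the programme groups — a form of selection on an intermediate. The unconditioned pooled rates give the total causal effect.
The causal difference is the pooled difference: 0.417 − 0.607 = -0.190.

-0.19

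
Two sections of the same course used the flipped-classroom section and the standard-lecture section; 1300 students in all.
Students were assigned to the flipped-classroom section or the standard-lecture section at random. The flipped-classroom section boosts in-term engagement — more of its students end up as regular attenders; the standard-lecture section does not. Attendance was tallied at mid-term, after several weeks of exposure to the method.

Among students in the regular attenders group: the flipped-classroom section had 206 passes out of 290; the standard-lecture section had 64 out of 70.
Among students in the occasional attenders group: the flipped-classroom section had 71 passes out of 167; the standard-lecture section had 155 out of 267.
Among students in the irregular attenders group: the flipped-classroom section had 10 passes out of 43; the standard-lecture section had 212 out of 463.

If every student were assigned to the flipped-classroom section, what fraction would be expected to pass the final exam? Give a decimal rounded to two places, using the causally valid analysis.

0.57

Within every mid-term attendance level the standard-lecture section has the higher rate, yet pooled the flipped-classroom section does — Simpson's reversal.
Mid-term attendance is recorded after the teaching method and is itself shifted by it — it sits on the causal path from teaching method to outcome. Conditioning on a mediator would strip out part of the effect we want; the pooled comparison gives the total causal effect.
So P(outcome | do(the flipped-classroom section)) is just the pooled rate for the flipped-classroom section: 287/500 = 0.574.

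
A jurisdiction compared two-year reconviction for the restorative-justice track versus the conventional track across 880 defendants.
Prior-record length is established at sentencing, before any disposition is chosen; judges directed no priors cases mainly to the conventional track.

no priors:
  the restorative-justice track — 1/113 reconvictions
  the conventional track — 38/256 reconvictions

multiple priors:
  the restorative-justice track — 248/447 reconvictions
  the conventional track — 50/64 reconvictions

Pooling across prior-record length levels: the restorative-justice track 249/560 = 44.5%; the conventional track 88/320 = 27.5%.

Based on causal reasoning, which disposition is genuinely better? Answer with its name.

The stratified and pooled comparisons disagree (the restorative-justice track wins within each prior-record length; the conventional track wins overall), so the answer turns on the causal role of prior-record length.
Nothing the disposition does changes prior-record length; the imbalance is an allocation artefact. With prior-record length also predicting the outcome, the pooled figure is confounded, and the within-stratum comparison is the causal one.
Within each level — no priors: 0.9% vs 14.8%; multiple priors: 55.5% vs 78.1% — the restorative-justice track is lower every time.

the restorative-justice track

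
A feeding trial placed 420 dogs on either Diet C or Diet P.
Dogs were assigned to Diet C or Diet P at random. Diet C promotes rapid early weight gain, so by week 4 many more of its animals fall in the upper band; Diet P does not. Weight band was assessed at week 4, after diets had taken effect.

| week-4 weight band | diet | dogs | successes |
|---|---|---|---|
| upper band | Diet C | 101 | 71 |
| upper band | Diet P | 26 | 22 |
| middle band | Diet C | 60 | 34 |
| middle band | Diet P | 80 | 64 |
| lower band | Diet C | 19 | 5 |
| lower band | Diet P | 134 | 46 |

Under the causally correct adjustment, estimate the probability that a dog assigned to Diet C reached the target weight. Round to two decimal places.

Week-4 weight band is recorded after the diet and is itself shifted by it — it sits on the causal path from diet to outcome. Conditioning on a mediator would strip out part of the effect we want; the pooled comparison gives the total causal effect.
So P(outcome | do(Diet C)) is just the pooled rate for Diet C: 110/180 = 0.611.

0.61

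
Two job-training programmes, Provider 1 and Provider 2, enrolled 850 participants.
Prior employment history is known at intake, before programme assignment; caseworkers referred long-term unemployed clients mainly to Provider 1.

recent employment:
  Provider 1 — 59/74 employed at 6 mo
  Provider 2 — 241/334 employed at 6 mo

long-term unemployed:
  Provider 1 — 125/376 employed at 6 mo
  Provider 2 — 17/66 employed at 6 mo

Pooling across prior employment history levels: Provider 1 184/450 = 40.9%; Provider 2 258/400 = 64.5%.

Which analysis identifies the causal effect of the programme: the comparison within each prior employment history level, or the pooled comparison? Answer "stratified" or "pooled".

Prior employment history differs across programmes for reasons unrelated to any effect of the programme itself, and it separately predicts the outcome — a classic confounder. We must compare within prior employment history levels.
Within each level — recent employment: 79.7% vs 72.2%; long-term unemployed: 33.2% vs 25.8% — Provider 1 is higher every time.

stratified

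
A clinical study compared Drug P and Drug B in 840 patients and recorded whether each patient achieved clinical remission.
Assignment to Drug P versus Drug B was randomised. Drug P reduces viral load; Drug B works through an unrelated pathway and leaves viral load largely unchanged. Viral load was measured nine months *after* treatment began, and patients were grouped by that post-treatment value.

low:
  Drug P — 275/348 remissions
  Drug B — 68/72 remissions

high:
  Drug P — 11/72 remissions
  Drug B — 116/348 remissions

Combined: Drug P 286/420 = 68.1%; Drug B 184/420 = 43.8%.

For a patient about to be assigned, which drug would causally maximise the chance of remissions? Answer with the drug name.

Stratifying would compare drugs among patients the drugs themselves sorted into viral load groups — a form of selection on an intermediate. The unconditioned pooled rates give the total causal effect.
Pooled: Drug P 68.1% vs Drug B 43.8%; Drug P is higher overall.

Drug P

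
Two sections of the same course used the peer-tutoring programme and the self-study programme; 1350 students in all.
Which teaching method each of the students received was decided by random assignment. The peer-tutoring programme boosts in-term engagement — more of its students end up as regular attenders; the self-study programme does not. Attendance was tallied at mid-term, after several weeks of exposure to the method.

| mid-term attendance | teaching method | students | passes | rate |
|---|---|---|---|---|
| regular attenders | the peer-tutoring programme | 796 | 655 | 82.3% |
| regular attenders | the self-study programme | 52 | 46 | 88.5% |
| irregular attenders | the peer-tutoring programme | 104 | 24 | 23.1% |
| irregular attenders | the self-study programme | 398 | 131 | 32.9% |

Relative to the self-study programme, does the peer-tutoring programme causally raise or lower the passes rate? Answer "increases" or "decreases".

increases

Within every mid-term attendance level the self-study programme has the higher rate, yet pooled the peer-tutoring programme does — Simpson's reversal.
Mid-term attendance is recorded after the teaching method and is itself shifted by it — it sits on the causal path from teaching method to outcome. Conditioning on a mediator would strip out part of the effect we want; the pooled comparison gives the total causal effect.
Pooled: the peer-tutoring programme 75.4% vs the self-study programme 39.3%; the peer-tutoring programme is higher overall.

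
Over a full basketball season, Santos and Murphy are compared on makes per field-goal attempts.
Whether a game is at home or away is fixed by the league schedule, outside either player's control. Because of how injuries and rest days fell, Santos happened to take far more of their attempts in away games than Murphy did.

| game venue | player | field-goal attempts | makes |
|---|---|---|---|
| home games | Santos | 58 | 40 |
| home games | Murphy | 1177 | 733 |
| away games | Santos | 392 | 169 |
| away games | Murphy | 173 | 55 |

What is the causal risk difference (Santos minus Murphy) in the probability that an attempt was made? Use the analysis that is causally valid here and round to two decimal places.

+0.08

The game venue-specific comparison favours Santos throughout, but the pooled figures favour Murphy. The question is whether to condition on game venue.
The imbalance in game venue arose from how field-goal attempts were allocated, not from anything the player did; and game venue independently affects the outcome. The pooled gap is confounded — condition on game venue.
Adjusting over the population distribution of game venue: 0.686·(0.690−0.623) + 0.314·(0.431−0.318) = +0.081.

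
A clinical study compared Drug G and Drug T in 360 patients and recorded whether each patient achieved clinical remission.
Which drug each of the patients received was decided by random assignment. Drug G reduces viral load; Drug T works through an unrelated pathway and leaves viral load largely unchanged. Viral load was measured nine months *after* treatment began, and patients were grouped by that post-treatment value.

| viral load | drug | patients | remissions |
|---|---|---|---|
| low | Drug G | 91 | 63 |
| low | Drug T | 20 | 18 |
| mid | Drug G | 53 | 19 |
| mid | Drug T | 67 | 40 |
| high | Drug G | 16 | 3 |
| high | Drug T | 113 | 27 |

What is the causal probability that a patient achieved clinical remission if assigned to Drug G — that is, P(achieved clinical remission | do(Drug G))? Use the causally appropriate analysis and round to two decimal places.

Viral load here is a post-treatment variable shaped by the drug; conditioning on it would introduce bias rather than remove it. The overall comparison is the causal one.
So P(outcome | do(Drug G)) is just the pooled rate for Drug G: 85/160 = 0.531.

0.53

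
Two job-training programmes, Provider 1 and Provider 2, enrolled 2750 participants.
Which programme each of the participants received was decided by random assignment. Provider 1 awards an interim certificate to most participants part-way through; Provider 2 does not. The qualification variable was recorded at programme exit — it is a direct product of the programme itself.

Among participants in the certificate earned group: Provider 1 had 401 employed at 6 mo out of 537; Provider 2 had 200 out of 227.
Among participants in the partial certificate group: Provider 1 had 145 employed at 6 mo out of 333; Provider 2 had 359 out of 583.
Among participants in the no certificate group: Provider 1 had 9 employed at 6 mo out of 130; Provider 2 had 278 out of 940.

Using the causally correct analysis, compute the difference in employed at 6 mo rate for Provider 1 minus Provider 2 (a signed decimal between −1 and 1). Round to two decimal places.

+0.08

Qualification attained during the programme is downstream of the programme. One should not condition on a consequence of treatment, so the overall rates are the right comparison.
The causal difference is the pooled difference: 0.555 − 0.478 = +0.077.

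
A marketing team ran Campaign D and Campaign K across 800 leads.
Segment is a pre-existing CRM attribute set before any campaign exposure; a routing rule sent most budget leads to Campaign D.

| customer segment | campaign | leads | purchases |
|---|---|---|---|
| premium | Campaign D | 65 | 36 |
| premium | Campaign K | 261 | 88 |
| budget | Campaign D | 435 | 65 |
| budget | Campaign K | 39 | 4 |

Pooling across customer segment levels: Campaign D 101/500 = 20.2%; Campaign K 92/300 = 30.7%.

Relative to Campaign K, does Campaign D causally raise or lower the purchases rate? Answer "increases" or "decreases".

The imbalance in customer segment arose from how leads were allocated, not from anything the campaign did; and customer segment independently affects the outcome. The pooled gap is confounded — condition on customer segment.
Within each level — premium: 55.4% vs 33.7%; budget: 14.9% vs 10.3% — Campaign D is higher every time.

increases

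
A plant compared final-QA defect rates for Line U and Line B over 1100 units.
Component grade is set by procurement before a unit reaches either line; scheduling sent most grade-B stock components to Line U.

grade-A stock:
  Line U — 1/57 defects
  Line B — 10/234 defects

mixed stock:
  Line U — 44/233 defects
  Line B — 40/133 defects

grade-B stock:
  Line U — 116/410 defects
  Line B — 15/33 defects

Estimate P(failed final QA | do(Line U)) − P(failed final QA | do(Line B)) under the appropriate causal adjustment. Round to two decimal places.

Here component grade is a common cause — it drives both which line a case falls under and the outcome. The crude comparison mixes populations; the stratum-specific rates are the causally relevant ones.
Adjusting over the population distribution of component grade: 0.265·(0.018−0.043) + 0.333·(0.189−0.301) + 0.403·(0.283−0.455) = -0.113.

-0.11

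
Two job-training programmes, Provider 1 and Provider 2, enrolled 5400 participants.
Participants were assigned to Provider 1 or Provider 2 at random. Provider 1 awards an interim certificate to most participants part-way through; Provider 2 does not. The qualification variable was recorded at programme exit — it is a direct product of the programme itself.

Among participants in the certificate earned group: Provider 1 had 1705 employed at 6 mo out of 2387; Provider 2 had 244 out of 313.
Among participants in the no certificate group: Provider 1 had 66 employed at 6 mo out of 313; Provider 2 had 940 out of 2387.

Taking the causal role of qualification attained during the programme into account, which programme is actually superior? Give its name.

Because the programme influences qualification attained during the programme, qualification attained during the programme is a post-treatment mediator, not a confounder. Stratifying on it would bias the estimate; the causal effect is the crude pooled difference.
Pooled: Provider 1 65.6% vs Provider 2 43.9%; Provider 1 is higher overall.

Provider 1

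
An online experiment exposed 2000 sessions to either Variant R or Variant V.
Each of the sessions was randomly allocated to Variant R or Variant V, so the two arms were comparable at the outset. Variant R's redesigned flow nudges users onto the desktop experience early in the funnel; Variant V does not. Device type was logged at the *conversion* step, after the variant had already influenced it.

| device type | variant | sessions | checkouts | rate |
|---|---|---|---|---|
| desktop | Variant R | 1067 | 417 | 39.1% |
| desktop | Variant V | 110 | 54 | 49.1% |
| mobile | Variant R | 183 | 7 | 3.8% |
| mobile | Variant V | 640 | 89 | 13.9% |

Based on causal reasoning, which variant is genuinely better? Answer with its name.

Variant R

The stratified and pooled comparisons disagree (Variant V wins within each device type; Variant R wins overall), so the answer turns on the causal role of device type.
Device type lies on the pathway variant → device type → outcome, so adjusting for it blocks the indirect effect. For the total causal effect of variant, use the unadjusted pooled rates.
Pooled: Variant R 33.9% vs Variant V 19.1%; Variant R is higher overall.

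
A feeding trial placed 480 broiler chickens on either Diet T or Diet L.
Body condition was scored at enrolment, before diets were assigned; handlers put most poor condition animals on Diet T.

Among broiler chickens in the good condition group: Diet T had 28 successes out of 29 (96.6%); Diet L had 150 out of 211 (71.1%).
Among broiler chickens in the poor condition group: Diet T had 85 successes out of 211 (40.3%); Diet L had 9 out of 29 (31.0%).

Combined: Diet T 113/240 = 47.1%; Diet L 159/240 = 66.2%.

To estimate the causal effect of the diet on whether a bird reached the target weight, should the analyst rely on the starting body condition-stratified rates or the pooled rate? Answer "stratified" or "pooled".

stratified

The starting body condition-specific comparison favours Diet T throughout, but the pooled figures favour Diet L. The question is whether to condition on starting body condition.
Nothing the diet does changes starting body condition; the imbalance is an allocation artefact. With starting body condition also predicting the outcome, the pooled figure is confounded, and the within-stratum comparison is the causal one.
Within each level — good condition: 96.6% vs 71.1%; poor condition: 40.3% vs 31.0% — Diet T is higher every time.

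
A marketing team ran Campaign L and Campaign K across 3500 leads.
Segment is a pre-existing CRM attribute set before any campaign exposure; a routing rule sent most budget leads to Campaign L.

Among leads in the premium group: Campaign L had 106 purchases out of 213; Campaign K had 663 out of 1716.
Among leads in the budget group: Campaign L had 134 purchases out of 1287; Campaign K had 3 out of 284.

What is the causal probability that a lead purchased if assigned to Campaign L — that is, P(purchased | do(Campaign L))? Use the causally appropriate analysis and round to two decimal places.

0.32

The stratified and pooled comparisons disagree (Campaign L wins within each customer segment; Campaign K wins overall), so the answer turns on the causal role of customer segment.
Since customer segment is a pre-existing factor (not a product of the campaign) and it affects the outcome on its own, it is a confounder. The stratified rates, not the pooled rate, identify the causal effect.
Standardising Campaign L to the population customer segment mix: 0.551·106/213 + 0.449·134/1287 = 0.321.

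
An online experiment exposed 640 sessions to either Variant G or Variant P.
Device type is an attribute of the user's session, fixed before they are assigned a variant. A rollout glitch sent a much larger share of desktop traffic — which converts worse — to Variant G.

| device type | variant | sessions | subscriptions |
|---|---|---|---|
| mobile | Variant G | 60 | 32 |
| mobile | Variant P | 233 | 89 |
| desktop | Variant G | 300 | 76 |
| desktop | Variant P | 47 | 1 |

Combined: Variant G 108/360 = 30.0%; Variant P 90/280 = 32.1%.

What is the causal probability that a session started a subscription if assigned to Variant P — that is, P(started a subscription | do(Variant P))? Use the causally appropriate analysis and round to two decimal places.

0.19

The stratified and pooled comparisons disagree (Variant G wins within each device type; Variant P wins overall), so the answer turns on the causal role of device type.
Device type satisfies the back-door criterion: it is not a descendant of the variant, and it blocks the spurious path from variant to outcome. Adjusting for it (i.e., using the within-device type rates) gives the causal effect.
Standardising Variant P to the population device type mix: 0.458·89/233 + 0.542·1/47 = 0.186.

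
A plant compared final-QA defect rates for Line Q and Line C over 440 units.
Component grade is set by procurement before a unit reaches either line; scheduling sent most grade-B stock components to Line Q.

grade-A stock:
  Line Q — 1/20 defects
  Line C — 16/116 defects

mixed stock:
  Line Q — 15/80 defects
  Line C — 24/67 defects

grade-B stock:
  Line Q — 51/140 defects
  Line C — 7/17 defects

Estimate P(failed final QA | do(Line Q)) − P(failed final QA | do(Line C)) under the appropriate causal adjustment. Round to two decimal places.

The stratified and pooled comparisons disagree (Line Q wins within each component grade; Line C wins overall), so the answer turns on the causal role of component grade.
Since component grade is a pre-existing factor (not a product of the line) and it affects the outcome on its own, it is a confounder. The stratified rates, not the pooled rate, identify the causal effect.
Adjusting over the population distribution of component grade: 0.309·(0.050−0.138) + 0.334·(0.188−0.358) + 0.357·(0.364−0.412) = -0.101.

-0.10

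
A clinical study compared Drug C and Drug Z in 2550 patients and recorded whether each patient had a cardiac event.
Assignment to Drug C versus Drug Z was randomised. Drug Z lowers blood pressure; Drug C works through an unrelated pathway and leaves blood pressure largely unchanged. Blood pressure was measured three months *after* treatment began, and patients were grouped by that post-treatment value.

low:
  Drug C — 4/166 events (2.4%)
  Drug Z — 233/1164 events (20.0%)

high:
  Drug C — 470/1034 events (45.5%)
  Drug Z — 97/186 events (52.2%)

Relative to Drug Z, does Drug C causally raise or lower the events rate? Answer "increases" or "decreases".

increases

The distribution of blood pressure is itself part of what the drug does — it is an intermediate outcome. Holding it fixed would remove that part of the effect; the total effect is the pooled difference.
Pooled: Drug C 39.5% vs Drug Z 24.4%; Drug Z is lower overall.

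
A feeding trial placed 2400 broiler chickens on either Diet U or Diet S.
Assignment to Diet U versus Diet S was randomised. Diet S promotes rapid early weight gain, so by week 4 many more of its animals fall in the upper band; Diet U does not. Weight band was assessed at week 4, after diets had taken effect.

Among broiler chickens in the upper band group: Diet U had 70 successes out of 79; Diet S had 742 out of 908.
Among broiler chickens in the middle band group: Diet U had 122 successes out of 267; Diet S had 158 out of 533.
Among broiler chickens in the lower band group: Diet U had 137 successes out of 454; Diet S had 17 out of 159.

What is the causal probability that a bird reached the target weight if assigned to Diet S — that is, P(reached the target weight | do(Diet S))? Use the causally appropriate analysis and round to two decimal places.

0.57

Week-4 weight band lies on the pathway diet → week-4 weight band → outcome, so adjusting for it blocks the indirect effect. For the total causal effect of diet, use the unadjusted pooled rates.
So P(outcome | do(Diet S)) is just the pooled rate for Diet S: 917/1600 = 0.573.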